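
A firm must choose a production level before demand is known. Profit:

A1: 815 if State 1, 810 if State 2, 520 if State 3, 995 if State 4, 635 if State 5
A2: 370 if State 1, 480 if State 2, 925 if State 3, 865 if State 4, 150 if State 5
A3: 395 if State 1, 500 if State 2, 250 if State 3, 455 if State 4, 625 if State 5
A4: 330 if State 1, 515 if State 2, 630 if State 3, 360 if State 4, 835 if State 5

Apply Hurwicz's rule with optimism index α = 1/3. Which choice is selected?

A1

A1: 1/3·995 + 2/3·520 = 2035/3
A2: 1/3·925 + 2/3·150 = 1225/3
A3: 1/3·625 + 2/3·250 = 375
A4: 1/3·835 + 2/3·330 = 1495/3
Highest Hurwicz score = 2035/3 → A1.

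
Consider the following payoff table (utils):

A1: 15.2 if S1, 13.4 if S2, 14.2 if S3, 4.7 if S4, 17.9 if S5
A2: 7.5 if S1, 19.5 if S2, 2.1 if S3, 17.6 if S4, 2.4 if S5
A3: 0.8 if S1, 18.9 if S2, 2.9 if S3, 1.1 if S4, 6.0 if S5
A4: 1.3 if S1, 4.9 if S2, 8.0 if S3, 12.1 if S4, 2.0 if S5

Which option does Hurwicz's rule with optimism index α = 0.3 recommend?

A1: 0.3·17.9 + 0.7·4.7 = 8.66
A2: 0.3·19.5 + 0.7·2.1 = 7.32
A3: 0.3·18.9 + 0.7·0.8 = 6.23
A4: 0.3·12.1 + 0.7·1.3 = 4.54
Highest Hurwicz score = 8.66 → A1.

A1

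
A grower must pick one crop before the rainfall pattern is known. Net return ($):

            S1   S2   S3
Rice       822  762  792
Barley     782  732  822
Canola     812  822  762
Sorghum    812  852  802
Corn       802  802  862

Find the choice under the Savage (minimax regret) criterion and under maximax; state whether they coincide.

minimax regret → Corn; maximax → Corn (agree)

Column bests: S1=822, S2=852, S3=862.
Rice regrets: 0, 90, 70 → max 90
Barley regrets: 40, 120, 40 → max 120
Canola regrets: 10, 30, 100 → max 100
Sorghum regrets: 10, 0, 60 → max 60
Corn regrets: 20, 50, 0 → max 50
Smallest max regret = 50 → Corn.
Row maxima: Rice=822, Barley=822, Canola=822, Sorghum=852, Corn=862
Best best-case = 862 → Corn.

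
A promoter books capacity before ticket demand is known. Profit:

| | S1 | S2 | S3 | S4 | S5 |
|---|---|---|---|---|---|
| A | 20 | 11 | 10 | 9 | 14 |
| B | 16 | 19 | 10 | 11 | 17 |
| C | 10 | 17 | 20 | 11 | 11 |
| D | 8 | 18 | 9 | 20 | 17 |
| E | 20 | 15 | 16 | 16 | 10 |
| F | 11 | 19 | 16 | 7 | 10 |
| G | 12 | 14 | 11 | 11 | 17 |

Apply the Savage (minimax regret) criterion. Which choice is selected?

Column bests: S1=20, S2=19, S3=20, S4=20, S5=17.
A regrets: 0, 8, 10, 11, 3 → max 11
B regrets: 4, 0, 10, 9, 0 → max 10
C regrets: 10, 2, 0, 9, 6 → max 10
D regrets: 12, 1, 11, 0, 0 → max 12
E regrets: 0, 4, 4, 4, 7 → max 7
F regrets: 9, 0, 4, 13, 7 → max 13
G regrets: 8, 5, 9, 9, 0 → max 9
Smallest max regret = 7 → E.

E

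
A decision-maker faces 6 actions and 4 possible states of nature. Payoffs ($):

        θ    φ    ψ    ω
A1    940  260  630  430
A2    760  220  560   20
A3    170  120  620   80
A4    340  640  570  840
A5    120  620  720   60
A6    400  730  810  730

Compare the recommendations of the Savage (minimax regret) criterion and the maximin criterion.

minimax regret → A1; maximin → A6 (disagree)

Column bests: θ=940, φ=730, ψ=810, ω=840.
A1 regrets: 0, 470, 180, 410 → max 470
A2 regrets: 180, 510, 250, 820 → max 820
A3 regrets: 770, 610, 190, 760 → max 770
A4 regrets: 600, 90, 240, 0 → max 600
A5 regrets: 820, 110, 90, 780 → max 820
A6 regrets: 540, 0, 0, 110 → max 540
Smallest max regret = 470 → A1.
Row minima: A1=260, A2=20, A3=80, A4=340, A5=60, A6=400
Best worst-case = 400 → A6.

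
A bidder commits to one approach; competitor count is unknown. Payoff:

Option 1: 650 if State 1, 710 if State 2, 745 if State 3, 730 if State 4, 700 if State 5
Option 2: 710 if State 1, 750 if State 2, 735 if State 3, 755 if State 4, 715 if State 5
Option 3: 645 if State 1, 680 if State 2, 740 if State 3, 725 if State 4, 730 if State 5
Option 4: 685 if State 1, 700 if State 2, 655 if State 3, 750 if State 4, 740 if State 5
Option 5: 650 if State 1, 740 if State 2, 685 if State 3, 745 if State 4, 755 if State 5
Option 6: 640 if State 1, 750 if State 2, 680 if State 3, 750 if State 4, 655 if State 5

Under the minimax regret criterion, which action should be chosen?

Option 2

Column bests: State 1=710, State 2=750, State 3=745, State 4=755, State 5=755.
Option 1 regrets: 60, 40, 0, 25, 55 → max 60
Option 2 regrets: 0, 0, 10, 0, 40 → max 40
Option 3 regrets: 65, 70, 5, 30, 25 → max 70
Option 4 regrets: 25, 50, 90, 5, 15 → max 90
Option 5 regrets: 60, 10, 60, 10, 0 → max 60
Option 6 regrets: 70, 0, 65, 5, 100 → max 100
Smallest max regret = 40 → Option 2.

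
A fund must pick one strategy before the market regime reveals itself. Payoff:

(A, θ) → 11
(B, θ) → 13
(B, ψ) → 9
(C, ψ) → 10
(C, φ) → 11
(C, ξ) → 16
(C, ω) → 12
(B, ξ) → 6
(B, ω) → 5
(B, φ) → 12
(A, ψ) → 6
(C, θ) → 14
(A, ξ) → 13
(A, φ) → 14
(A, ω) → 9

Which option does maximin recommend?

Row minima: A=6, B=5, C=10
Best worst-case = 10 → C.

C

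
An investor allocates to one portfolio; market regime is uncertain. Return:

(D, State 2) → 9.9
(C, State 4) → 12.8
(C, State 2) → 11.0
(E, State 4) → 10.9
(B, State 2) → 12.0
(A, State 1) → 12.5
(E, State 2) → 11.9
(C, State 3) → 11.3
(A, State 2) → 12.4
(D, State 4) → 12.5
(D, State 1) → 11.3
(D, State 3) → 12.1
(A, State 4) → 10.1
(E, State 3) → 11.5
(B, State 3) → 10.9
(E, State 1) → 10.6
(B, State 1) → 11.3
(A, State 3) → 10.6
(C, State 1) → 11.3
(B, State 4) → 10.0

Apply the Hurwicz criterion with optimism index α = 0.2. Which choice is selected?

A: 0.2·12.5 + 0.8·10.1 = 10.58
B: 0.2·12.0 + 0.8·10.0 = 10.4
C: 0.2·12.8 + 0.8·11.0 = 11.36
D: 0.2·12.5 + 0.8·9.9 = 10.42
E: 0.2·11.9 + 0.8·10.6 = 10.86
Highest Hurwicz score = 11.36 → C.

C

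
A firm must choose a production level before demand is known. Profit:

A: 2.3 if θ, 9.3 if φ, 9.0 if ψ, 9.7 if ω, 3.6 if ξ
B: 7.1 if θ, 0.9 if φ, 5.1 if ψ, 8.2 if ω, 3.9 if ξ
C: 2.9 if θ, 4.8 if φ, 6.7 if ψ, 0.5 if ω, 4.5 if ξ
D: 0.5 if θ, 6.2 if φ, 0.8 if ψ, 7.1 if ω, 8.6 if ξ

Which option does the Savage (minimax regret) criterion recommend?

Column bests: θ=7.1, φ=9.3, ψ=9.0, ω=9.7, ξ=8.6.
A regrets: 4.8, 0.0, 0.0, 0.0, 5.0 → max 5.0
B regrets: 0.0, 8.4, 3.9, 1.5, 4.7 → max 8.4
C regrets: 4.2, 4.5, 2.3, 9.2, 4.1 → max 9.2
D regrets: 6.6, 3.1, 8.2, 2.6, 0.0 → max 8.2
Smallest max regret = 5.0 → A.

A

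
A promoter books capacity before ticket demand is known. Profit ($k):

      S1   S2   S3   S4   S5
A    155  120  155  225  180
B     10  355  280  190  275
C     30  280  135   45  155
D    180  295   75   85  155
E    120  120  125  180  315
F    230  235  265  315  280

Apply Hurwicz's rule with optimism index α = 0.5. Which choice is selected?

F

A: 0.5·225 + 0.5·120 = 172.5
B: 0.5·355 + 0.5·10 = 182.5
C: 0.5·280 + 0.5·30 = 155
D: 0.5·295 + 0.5·75 = 185
E: 0.5·315 + 0.5·120 = 217.5
F: 0.5·315 + 0.5·230 = 272.5
Highest Hurwicz score = 272.5 → F.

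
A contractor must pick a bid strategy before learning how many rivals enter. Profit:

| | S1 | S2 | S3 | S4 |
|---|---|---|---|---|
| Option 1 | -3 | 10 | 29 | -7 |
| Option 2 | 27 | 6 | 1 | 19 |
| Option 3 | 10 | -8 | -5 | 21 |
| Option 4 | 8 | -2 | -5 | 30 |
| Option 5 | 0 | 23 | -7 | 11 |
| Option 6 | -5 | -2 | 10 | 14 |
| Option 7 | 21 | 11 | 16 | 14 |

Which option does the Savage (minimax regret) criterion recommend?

Column bests: S1=27, S2=23, S3=29, S4=30.
Option 1 regrets: 30, 13, 0, 37 → max 37
Option 2 regrets: 0, 17, 28, 11 → max 28
Option 3 regrets: 17, 31, 34, 9 → max 34
Option 4 regrets: 19, 25, 34, 0 → max 34
Option 5 regrets: 27, 0, 36, 19 → max 36
Option 6 regrets: 32, 25, 19, 16 → max 32
Option 7 regrets: 6, 12, 13, 16 → max 16
Smallest max regret = 16 → Option 7.

Option 7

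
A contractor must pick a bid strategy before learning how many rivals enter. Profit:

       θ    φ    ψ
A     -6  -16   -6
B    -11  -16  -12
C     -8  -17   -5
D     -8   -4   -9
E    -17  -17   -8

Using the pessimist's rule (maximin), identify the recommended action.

D

Row minima: A=-16, B=-16, C=-17, D=-9, E=-17
Best worst-case = -9 → D.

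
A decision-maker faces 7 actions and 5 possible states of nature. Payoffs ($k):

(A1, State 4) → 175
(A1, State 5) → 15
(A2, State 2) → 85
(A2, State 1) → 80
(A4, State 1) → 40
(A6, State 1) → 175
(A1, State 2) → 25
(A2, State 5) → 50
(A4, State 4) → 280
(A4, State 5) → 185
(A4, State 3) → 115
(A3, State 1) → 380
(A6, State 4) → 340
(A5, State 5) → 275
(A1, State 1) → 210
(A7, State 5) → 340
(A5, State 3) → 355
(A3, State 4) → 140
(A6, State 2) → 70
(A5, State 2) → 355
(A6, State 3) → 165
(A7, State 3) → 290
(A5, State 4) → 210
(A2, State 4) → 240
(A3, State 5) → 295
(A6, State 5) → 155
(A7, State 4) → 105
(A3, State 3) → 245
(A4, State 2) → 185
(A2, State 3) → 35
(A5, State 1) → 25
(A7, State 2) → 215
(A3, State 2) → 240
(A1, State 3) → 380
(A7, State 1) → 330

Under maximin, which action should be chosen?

Row minima: A1=15, A2=35, A3=140, A4=40, A5=25, A6=70, A7=105
Best worst-case = 140 → A3.

A3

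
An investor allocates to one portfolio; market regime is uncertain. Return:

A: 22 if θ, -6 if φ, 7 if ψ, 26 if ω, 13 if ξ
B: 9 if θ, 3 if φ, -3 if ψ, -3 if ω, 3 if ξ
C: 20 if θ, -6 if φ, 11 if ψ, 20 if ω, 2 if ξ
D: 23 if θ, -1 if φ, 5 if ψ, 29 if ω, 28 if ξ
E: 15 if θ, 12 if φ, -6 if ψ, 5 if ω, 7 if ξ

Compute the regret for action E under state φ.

Best payoff under φ is 12.
Regret = 12 − 12 = 0.

0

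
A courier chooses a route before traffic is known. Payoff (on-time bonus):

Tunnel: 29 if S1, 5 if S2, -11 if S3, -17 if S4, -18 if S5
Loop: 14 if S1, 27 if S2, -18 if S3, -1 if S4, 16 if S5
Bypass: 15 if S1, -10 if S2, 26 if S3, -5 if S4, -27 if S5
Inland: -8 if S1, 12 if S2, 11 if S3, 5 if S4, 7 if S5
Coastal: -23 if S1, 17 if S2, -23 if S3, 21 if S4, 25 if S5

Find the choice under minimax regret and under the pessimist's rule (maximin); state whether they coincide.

minimax regret → Inland; maximin → Inland (agree)

Column bests: S1=29, S2=27, S3=26, S4=21, S5=25.
Tunnel regrets: 0, 22, 37, 38, 43 → max 43
Loop regrets: 15, 0, 44, 22, 9 → max 44
Bypass regrets: 14, 37, 0, 26, 52 → max 52
Inland regrets: 37, 15, 15, 16, 18 → max 37
Coastal regrets: 52, 10, 49, 0, 0 → max 52
Smallest max regret = 37 → Inland.
Row minima: Tunnel=-18, Loop=-18, Bypass=-27, Inland=-8, Coastal=-23
Best worst-case = -8 → Inland.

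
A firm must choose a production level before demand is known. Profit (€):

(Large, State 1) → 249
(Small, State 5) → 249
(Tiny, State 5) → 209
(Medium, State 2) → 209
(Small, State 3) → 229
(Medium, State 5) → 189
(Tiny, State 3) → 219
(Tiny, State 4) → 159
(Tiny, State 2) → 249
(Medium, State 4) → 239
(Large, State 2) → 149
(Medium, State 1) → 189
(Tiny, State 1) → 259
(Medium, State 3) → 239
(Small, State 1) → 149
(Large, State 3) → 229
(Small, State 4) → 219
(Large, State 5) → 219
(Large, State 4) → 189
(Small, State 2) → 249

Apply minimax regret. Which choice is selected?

Column bests: State 1=259, State 2=249, State 3=239, State 4=239, State 5=249.
Tiny regrets: 0, 0, 20, 80, 40 → max 80
Small regrets: 110, 0, 10, 20, 0 → max 110
Medium regrets: 70, 40, 0, 0, 60 → max 70
Large regrets: 10, 100, 10, 50, 30 → max 100
Smallest max regret = 70 → Medium.

Medium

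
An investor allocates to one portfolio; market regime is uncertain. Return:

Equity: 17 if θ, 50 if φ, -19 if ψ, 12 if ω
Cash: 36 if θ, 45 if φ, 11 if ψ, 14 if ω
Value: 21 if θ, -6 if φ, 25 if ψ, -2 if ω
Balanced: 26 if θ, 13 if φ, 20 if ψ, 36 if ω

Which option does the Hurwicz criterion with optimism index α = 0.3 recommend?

Cash

Equity: 0.3·50 + 0.7·(-19) = 1.7
Cash: 0.3·45 + 0.7·11 = 21.2
Value: 0.3·25 + 0.7·(-6) = 3.3
Balanced: 0.3·36 + 0.7·13 = 19.9
Highest Hurwicz score = 21.2 → Cash.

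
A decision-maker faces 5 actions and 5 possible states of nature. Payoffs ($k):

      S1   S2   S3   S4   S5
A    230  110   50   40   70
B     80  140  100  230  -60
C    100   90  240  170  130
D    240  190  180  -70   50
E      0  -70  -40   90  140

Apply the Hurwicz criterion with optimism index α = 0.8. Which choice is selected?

C

A: 0.8·230 + 0.2·40 = 192
B: 0.8·230 + 0.2·(-60) = 172
C: 0.8·240 + 0.2·90 = 210
D: 0.8·240 + 0.2·(-70) = 178
E: 0.8·140 + 0.2·(-70) = 98
Highest Hurwicz score = 210 → C.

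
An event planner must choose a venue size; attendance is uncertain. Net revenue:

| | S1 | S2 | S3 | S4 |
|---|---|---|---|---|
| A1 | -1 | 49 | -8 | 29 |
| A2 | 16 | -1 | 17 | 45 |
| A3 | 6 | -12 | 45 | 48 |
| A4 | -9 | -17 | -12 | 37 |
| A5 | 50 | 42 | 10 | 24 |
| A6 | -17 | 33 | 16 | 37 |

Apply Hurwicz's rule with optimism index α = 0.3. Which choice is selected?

A5

A1: 0.3·49 + 0.7·(-8) = 9.1
A2: 0.3·45 + 0.7·(-1) = 12.8
A3: 0.3·48 + 0.7·(-12) = 6
A4: 0.3·37 + 0.7·(-17) = -0.8
A5: 0.3·50 + 0.7·10 = 22
A6: 0.3·37 + 0.7·(-17) = -0.8
Highest Hurwicz score = 22 → A5.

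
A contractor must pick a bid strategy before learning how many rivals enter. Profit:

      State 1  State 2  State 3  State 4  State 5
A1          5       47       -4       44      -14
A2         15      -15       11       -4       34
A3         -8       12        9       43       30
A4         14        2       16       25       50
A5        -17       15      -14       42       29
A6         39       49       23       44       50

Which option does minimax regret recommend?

Column bests: State 1=39, State 2=49, State 3=23, State 4=44, State 5=50.
A1 regrets: 34, 2, 27, 0, 64 → max 64
A2 regrets: 24, 64, 12, 48, 16 → max 64
A3 regrets: 47, 37, 14, 1, 20 → max 47
A4 regrets: 25, 47, 7, 19, 0 → max 47
A5 regrets: 56, 34, 37, 2, 21 → max 56
A6 regrets: 0, 0, 0, 0, 0 → max 0
Smallest max regret = 0 → A6.

A6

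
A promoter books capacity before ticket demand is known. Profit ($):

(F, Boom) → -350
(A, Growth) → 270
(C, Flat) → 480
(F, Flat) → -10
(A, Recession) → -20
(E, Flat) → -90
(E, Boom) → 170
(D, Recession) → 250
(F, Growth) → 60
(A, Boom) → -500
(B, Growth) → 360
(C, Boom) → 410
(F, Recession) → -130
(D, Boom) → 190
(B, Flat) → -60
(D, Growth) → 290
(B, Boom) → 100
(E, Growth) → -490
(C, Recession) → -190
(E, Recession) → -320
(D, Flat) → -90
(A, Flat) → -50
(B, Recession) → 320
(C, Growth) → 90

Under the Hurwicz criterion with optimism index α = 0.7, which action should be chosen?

A: 0.7·270 + 0.3·(-500) = 39
B: 0.7·360 + 0.3·(-60) = 234
C: 0.7·480 + 0.3·(-190) = 279
D: 0.7·290 + 0.3·(-90) = 176
E: 0.7·170 + 0.3·(-490) = -28
F: 0.7·60 + 0.3·(-350) = -63
Highest Hurwicz score = 279 → C.

C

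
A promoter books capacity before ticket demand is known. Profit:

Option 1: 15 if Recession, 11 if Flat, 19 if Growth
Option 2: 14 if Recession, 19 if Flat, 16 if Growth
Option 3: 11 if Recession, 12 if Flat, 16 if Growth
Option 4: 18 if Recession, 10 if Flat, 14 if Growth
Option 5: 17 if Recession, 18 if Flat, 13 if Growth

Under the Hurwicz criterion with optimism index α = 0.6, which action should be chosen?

Option 2

Option 1: 0.6·19 + 0.4·11 = 15.8
Option 2: 0.6·19 + 0.4·14 = 17
Option 3: 0.6·16 + 0.4·11 = 14
Option 4: 0.6·18 + 0.4·10 = 14.8
Option 5: 0.6·18 + 0.4·13 = 16
Highest Hurwicz score = 17 → Option 2.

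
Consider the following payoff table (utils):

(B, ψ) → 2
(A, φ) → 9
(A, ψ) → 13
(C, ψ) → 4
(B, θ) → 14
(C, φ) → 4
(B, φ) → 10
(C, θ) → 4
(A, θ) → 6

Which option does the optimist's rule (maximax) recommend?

Row maxima: A=13, B=14, C=4
Best best-case = 14 → B.

B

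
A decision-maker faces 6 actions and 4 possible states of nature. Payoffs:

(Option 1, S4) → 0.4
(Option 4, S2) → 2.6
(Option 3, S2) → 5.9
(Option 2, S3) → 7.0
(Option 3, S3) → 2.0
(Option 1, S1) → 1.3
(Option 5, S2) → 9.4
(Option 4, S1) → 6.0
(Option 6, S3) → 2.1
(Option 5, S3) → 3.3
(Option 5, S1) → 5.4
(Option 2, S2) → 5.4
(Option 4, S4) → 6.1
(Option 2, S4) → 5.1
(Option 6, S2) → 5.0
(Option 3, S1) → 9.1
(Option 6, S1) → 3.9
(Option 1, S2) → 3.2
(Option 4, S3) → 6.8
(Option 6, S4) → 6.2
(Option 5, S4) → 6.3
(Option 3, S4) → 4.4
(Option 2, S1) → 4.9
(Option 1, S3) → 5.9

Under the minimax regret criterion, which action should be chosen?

Column bests: S1=9.1, S2=9.4, S3=7.0, S4=6.3.
Option 1 regrets: 7.8, 6.2, 1.1, 5.9 → max 7.8
Option 2 regrets: 4.2, 4.0, 0.0, 1.2 → max 4.2
Option 3 regrets: 0.0, 3.5, 5.0, 1.9 → max 5.0
Option 4 regrets: 3.1, 6.8, 0.2, 0.2 → max 6.8
Option 5 regrets: 3.7, 0.0, 3.7, 0.0 → max 3.7
Option 6 regrets: 5.2, 4.4, 4.9, 0.1 → max 5.2
Smallest max regret = 3.7 → Option 5.

Option 5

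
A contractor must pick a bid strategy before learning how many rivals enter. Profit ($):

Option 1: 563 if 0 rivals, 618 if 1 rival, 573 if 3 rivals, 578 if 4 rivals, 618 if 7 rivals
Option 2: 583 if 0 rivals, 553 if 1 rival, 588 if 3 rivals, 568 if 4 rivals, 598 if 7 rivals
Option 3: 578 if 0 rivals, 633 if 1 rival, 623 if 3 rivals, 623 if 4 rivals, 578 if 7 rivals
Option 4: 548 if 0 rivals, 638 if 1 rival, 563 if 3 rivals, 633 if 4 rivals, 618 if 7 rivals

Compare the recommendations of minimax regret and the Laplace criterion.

minimax regret → Option 3; laplace → Option 3 (agree)

Column bests: 0 rivals=583, 1 rival=638, 3 rivals=623, 4 rivals=633, 7 rivals=618.
Option 1 regrets: 20, 20, 50, 55, 0 → max 55
Option 2 regrets: 0, 85, 35, 65, 20 → max 85
Option 3 regrets: 5, 5, 0, 10, 40 → max 40
Option 4 regrets: 35, 0, 60, 0, 0 → max 60
Smallest max regret = 40 → Option 3.
Row averages: Option 1=590, Option 2=578, Option 3=607, Option 4=600
Highest average = 607 → Option 3.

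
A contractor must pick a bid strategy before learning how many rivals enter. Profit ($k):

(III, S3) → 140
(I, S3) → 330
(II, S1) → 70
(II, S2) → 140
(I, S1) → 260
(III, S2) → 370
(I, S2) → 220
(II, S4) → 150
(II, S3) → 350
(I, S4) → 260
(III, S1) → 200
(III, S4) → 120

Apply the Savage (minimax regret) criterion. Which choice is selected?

Column bests: S1=260, S2=370, S3=350, S4=260.
I regrets: 0, 150, 20, 0 → max 150
II regrets: 190, 230, 0, 110 → max 230
III regrets: 60, 0, 210, 140 → max 210
Smallest max regret = 150 → I.

I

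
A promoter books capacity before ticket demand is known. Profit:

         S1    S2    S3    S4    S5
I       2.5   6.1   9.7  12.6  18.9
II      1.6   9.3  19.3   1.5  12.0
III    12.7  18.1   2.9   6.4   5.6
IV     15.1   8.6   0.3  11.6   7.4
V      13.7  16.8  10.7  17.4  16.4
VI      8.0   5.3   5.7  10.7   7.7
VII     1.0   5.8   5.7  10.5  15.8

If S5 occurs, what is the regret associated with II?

6.9

Best payoff under S5 is 18.9.
Regret = 18.9 − 12.0 = 6.9.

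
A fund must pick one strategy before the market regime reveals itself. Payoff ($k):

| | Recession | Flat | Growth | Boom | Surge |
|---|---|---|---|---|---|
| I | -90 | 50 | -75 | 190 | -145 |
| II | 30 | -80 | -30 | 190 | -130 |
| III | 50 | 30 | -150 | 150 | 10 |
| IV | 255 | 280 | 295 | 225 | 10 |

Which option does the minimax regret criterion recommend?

Column bests: Recession=255, Flat=280, Growth=295, Boom=225, Surge=10.
I regrets: 345, 230, 370, 35, 155 → max 370
II regrets: 225, 360, 325, 35, 140 → max 360
III regrets: 205, 250, 445, 75, 0 → max 445
IV regrets: 0, 0, 0, 0, 0 → max 0
Smallest max regret = 0 → IV.

IV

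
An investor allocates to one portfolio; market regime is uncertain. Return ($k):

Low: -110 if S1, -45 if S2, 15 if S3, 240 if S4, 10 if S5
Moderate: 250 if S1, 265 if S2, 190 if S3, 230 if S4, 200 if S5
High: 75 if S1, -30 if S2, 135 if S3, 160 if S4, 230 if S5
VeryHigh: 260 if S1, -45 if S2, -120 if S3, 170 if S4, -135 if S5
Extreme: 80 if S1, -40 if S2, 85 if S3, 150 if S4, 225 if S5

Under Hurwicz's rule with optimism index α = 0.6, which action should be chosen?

Low: 0.6·240 + 0.4·(-110) = 100
Moderate: 0.6·265 + 0.4·190 = 235
High: 0.6·230 + 0.4·(-30) = 126
VeryHigh: 0.6·260 + 0.4·(-135) = 102
Extreme: 0.6·225 + 0.4·(-40) = 119
Highest Hurwicz score = 235 → Moderate.

Moderate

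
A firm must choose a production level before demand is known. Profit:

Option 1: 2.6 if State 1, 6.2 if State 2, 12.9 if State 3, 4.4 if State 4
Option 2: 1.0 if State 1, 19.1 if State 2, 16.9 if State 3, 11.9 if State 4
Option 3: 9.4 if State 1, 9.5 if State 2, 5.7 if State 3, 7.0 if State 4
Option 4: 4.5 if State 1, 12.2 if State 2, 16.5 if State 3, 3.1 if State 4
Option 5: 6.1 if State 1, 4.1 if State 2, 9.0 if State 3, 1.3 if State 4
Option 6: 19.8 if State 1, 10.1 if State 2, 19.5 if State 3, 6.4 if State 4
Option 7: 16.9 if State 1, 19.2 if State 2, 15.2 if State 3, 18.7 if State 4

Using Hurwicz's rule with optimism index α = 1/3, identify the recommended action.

Option 7

Option 1: 1/3·12.9 + 2/3·2.6 = 181/30
Option 2: 1/3·19.1 + 2/3·1.0 = 211/30
Option 3: 1/3·9.5 + 2/3·5.7 = 209/30
Option 4: 1/3·16.5 + 2/3·3.1 = 227/30
Option 5: 1/3·9.0 + 2/3·1.3 = 58/15
Option 6: 1/3·19.8 + 2/3·6.4 = 163/15
Option 7: 1/3·19.2 + 2/3·15.2 = 248/15
Highest Hurwicz score = 248/15 → Option 7.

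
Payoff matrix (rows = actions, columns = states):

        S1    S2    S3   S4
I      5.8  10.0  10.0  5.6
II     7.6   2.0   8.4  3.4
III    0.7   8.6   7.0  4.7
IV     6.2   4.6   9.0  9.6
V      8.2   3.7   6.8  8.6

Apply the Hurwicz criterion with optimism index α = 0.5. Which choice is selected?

I: 0.5·10.0 + 0.5·5.6 = 7.8
II: 0.5·8.4 + 0.5·2.0 = 5.2
III: 0.5·8.6 + 0.5·0.7 = 4.65
IV: 0.5·9.6 + 0.5·4.6 = 7.1
V: 0.5·8.6 + 0.5·3.7 = 6.15
Highest Hurwicz score = 7.8 → I.

I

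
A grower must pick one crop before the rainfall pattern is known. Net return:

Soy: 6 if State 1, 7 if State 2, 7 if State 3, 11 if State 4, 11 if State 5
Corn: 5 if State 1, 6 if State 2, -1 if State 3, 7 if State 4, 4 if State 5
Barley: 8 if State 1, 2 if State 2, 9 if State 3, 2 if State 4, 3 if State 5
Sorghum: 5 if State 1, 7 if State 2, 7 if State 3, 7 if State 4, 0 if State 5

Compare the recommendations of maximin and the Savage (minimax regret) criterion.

Row minima: Soy=6, Corn=-1, Barley=2, Sorghum=0
Best worst-case = 6 → Soy.
Column bests: State 1=8, State 2=7, State 3=9, State 4=11, State 5=11.
Soy regrets: 2, 0, 2, 0, 0 → max 2
Corn regrets: 3, 1, 10, 4, 7 → max 10
Barley regrets: 0, 5, 0, 9, 8 → max 9
Sorghum regrets: 3, 0, 2, 4, 11 → max 11
Smallest max regret = 2 → Soy.

maximin → Soy; minimax regret → Soy (agree)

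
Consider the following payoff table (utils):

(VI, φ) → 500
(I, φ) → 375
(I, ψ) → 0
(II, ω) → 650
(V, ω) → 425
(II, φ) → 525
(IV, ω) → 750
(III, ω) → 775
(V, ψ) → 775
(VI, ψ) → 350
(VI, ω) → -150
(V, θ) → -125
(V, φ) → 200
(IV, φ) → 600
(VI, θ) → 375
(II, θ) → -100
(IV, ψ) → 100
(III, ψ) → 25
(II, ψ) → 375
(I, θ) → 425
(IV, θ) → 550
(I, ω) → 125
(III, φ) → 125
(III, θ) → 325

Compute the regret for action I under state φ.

225

Best payoff under φ is 600.
Regret = 600 − 375 = 225.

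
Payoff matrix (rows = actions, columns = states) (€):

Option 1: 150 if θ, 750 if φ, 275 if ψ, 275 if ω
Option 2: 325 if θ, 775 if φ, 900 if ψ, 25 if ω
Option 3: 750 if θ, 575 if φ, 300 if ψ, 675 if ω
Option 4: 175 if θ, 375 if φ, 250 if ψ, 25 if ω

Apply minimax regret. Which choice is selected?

Column bests: θ=750, φ=775, ψ=900, ω=675.
Option 1 regrets: 600, 25, 625, 400 → max 625
Option 2 regrets: 425, 0, 0, 650 → max 650
Option 3 regrets: 0, 200, 600, 0 → max 600
Option 4 regrets: 575, 400, 650, 650 → max 650
Smallest max regret = 600 → Option 3.

Option 3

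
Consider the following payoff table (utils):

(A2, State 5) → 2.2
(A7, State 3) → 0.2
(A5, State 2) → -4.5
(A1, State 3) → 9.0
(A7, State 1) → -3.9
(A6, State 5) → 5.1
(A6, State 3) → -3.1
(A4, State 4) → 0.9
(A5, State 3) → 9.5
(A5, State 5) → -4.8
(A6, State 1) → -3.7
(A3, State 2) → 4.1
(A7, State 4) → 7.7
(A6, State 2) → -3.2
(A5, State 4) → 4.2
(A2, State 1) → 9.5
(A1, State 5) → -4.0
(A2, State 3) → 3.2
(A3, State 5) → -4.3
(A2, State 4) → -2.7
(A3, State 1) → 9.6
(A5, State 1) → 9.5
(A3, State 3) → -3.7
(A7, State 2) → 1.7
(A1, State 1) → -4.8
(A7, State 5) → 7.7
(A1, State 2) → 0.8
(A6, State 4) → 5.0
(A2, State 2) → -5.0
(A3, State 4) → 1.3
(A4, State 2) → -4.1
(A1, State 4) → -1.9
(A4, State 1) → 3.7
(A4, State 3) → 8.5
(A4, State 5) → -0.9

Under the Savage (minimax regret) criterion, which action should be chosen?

Column bests: State 1=9.6, State 2=4.1, State 3=9.5, State 4=7.7, State 5=7.7.
A1 regrets: 14.4, 3.3, 0.5, 9.6, 11.7 → max 14.4
A2 regrets: 0.1, 9.1, 6.3, 10.4, 5.5 → max 10.4
A3 regrets: 0.0, 0.0, 13.2, 6.4, 12.0 → max 13.2
A4 regrets: 5.9, 8.2, 1.0, 6.8, 8.6 → max 8.6
A5 regrets: 0.1, 8.6, 0.0, 3.5, 12.5 → max 12.5
A6 regrets: 13.3, 7.3, 12.6, 2.7, 2.6 → max 13.3
A7 regrets: 13.5, 2.4, 9.3, 0.0, 0.0 → max 13.5
Smallest max regret = 8.6 → A4.

A4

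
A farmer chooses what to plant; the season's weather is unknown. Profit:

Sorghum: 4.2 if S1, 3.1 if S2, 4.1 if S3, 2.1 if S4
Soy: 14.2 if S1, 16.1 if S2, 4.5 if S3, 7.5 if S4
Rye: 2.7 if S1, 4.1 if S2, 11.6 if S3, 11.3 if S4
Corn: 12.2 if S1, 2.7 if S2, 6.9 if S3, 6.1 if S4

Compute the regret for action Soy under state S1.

0.0

Best payoff under S1 is 14.2.
Regret = 14.2 − 14.2 = 0.0.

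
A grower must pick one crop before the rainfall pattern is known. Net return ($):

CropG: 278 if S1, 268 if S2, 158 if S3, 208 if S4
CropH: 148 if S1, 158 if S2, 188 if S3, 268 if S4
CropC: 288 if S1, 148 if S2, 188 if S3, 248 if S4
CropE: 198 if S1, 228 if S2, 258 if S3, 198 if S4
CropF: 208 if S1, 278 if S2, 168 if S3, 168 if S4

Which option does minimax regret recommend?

Column bests: S1=288, S2=278, S3=258, S4=268.
CropG regrets: 10, 10, 100, 60 → max 100
CropH regrets: 140, 120, 70, 0 → max 140
CropC regrets: 0, 130, 70, 20 → max 130
CropE regrets: 90, 50, 0, 70 → max 90
CropF regrets: 80, 0, 90, 100 → max 100
Smallest max regret = 90 → CropE.

CropE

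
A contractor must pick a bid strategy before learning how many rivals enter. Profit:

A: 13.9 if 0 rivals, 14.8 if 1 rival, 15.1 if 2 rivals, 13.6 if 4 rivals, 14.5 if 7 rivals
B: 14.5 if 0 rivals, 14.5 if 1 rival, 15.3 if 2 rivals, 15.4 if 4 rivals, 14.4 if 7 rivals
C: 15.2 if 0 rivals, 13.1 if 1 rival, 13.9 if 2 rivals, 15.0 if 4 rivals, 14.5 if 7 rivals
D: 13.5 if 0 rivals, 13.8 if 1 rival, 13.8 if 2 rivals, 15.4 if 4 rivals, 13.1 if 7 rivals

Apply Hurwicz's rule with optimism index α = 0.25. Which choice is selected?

B

A: 0.25·15.1 + 0.75·13.6 = 13.975
B: 0.25·15.4 + 0.75·14.4 = 14.65
C: 0.25·15.2 + 0.75·13.1 = 13.625
D: 0.25·15.4 + 0.75·13.1 = 13.675
Highest Hurwicz score = 14.65 → B.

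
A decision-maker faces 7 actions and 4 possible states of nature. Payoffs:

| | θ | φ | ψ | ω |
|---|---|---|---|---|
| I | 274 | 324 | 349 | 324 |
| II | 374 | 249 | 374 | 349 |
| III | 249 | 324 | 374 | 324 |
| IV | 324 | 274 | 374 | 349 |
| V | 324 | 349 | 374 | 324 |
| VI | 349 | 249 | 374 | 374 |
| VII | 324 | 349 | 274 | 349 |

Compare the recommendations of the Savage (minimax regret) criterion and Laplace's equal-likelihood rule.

Column bests: θ=374, φ=349, ψ=374, ω=374.
I regrets: 100, 25, 25, 50 → max 100
II regrets: 0, 100, 0, 25 → max 100
III regrets: 125, 25, 0, 50 → max 125
IV regrets: 50, 75, 0, 25 → max 75
V regrets: 50, 0, 0, 50 → max 50
VI regrets: 25, 100, 0, 0 → max 100
VII regrets: 50, 0, 100, 25 → max 100
Smallest max regret = 50 → V.
Row averages: I=317.75, II=336.5, III=317.75, IV=330.25, V=342.75, VI=336.5, VII=324
Highest average = 342.75 → V.

minimax regret → V; laplace → V (agree)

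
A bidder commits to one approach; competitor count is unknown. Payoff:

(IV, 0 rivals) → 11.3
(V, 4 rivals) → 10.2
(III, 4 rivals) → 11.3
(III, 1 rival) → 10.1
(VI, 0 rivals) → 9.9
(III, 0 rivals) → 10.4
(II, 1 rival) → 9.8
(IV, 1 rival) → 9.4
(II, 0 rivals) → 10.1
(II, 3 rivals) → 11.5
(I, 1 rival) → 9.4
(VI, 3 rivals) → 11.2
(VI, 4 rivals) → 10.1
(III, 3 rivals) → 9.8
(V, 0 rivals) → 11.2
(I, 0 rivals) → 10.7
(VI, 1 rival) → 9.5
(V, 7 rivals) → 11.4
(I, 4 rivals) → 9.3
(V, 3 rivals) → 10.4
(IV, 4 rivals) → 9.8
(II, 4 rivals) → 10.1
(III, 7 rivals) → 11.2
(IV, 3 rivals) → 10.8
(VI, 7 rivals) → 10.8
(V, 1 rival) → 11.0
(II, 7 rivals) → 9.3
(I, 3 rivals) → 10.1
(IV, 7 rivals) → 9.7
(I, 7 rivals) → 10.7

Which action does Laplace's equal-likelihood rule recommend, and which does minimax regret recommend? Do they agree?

laplace → V; minimax regret → V (agree)

Row averages: I=10.04, II=10.16, III=10.56, IV=10.2, V=10.84, VI=10.3
Highest average = 10.84 → V.
Column bests: 0 rivals=11.3, 1 rival=11.0, 3 rivals=11.5, 4 rivals=11.3, 7 rivals=11.4.
I regrets: 0.6, 1.6, 1.4, 2.0, 0.7 → max 2.0
II regrets: 1.2, 1.2, 0.0, 1.2, 2.1 → max 2.1
III regrets: 0.9, 0.9, 1.7, 0.0, 0.2 → max 1.7
IV regrets: 0.0, 1.6, 0.7, 1.5, 1.7 → max 1.7
V regrets: 0.1, 0.0, 1.1, 1.1, 0.0 → max 1.1
VI regrets: 1.4, 1.5, 0.3, 1.2, 0.6 → max 1.5
Smallest max regret = 1.1 → V.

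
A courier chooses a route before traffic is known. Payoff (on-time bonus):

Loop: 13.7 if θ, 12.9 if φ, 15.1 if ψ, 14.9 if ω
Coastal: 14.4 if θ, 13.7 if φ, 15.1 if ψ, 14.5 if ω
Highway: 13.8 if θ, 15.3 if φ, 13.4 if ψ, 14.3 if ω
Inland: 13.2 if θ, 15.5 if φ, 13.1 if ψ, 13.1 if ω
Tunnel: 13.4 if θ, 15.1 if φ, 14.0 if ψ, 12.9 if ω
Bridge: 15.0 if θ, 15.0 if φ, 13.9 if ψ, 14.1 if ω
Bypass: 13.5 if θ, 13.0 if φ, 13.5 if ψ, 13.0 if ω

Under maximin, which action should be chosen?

Bridge

Row minima: Loop=12.9, Coastal=13.7, Highway=13.4, Inland=13.1, Tunnel=12.9, Bridge=13.9, Bypass=13.0
Best worst-case = 13.9 → Bridge.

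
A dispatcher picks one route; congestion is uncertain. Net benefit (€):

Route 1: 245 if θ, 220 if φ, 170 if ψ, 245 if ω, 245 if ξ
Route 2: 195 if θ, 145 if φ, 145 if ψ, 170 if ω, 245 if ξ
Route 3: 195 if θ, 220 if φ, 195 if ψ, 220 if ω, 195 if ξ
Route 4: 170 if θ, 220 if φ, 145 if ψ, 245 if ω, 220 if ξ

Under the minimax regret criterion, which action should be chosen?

Route 1

Column bests: θ=245, φ=220, ψ=195, ω=245, ξ=245.
Route 1 regrets: 0, 0, 25, 0, 0 → max 25
Route 2 regrets: 50, 75, 50, 75, 0 → max 75
Route 3 regrets: 50, 0, 0, 25, 50 → max 50
Route 4 regrets: 75, 0, 50, 0, 25 → max 75
Smallest max regret = 25 → Route 1.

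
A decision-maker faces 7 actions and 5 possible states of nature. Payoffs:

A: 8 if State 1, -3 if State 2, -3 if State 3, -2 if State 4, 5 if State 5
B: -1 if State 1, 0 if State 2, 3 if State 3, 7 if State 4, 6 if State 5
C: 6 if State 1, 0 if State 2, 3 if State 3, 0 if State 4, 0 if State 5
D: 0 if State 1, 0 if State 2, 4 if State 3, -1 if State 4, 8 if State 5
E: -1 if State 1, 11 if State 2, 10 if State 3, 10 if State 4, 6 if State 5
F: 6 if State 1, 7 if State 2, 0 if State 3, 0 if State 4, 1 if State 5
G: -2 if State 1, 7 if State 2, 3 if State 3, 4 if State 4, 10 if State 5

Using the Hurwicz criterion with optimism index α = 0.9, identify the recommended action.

A: 0.9·8 + 0.1·(-3) = 6.9
B: 0.9·7 + 0.1·(-1) = 6.2
C: 0.9·6 + 0.1·0 = 5.4
D: 0.9·8 + 0.1·(-1) = 7.1
E: 0.9·11 + 0.1·(-1) = 9.8
F: 0.9·7 + 0.1·0 = 6.3
G: 0.9·10 + 0.1·(-2) = 8.8
Highest Hurwicz score = 9.8 → E.

E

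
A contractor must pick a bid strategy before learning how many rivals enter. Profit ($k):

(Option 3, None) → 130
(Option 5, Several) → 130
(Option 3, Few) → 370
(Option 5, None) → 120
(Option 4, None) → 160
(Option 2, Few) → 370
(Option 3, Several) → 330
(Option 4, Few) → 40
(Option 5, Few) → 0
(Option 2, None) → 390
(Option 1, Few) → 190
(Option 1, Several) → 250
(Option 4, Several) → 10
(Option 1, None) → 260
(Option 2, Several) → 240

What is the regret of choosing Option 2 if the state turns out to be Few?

Best payoff under Few is 370.
Regret = 370 − 370 = 0.

0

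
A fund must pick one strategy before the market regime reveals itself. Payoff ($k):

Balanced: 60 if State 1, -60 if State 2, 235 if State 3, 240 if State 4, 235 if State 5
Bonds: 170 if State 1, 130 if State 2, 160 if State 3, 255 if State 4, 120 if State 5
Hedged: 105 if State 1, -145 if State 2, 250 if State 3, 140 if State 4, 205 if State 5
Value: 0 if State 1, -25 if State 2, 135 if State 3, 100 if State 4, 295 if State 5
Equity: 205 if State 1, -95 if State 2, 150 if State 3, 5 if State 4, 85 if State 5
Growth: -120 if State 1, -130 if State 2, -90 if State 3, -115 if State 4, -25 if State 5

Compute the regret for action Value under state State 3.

Best payoff under State 3 is 250.
Regret = 250 − 135 = 115.

115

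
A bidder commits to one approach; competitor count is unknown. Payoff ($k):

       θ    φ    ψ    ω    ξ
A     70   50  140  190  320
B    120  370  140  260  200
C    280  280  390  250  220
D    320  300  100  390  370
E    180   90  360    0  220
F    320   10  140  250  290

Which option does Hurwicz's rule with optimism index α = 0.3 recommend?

C

A: 0.3·320 + 0.7·50 = 131
B: 0.3·370 + 0.7·120 = 195
C: 0.3·390 + 0.7·220 = 271
D: 0.3·390 + 0.7·100 = 187
E: 0.3·360 + 0.7·0 = 108
F: 0.3·320 + 0.7·10 = 103
Highest Hurwicz score = 271 → C.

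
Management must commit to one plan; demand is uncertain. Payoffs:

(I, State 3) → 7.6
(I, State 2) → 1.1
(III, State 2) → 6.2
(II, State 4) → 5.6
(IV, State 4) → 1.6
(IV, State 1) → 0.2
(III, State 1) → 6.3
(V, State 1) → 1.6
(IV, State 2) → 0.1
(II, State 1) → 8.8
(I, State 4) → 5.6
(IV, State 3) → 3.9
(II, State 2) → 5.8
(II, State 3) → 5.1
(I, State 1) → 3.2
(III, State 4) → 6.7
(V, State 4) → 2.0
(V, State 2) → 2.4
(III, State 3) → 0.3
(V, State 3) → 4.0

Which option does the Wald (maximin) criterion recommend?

Row minima: I=1.1, II=5.1, III=0.3, IV=0.1, V=1.6
Best worst-case = 5.1 → II.

II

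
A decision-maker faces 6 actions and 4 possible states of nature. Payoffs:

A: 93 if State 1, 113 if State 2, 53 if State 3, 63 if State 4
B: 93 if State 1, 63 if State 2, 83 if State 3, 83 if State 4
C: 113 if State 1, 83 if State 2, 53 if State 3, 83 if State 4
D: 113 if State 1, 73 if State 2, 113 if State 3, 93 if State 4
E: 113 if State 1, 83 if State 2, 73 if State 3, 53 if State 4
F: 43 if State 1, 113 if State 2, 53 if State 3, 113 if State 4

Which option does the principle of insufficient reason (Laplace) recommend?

D

Row averages: A=80.5, B=80.5, C=83, D=98, E=80.5, F=80.5
Highest average = 98 → D.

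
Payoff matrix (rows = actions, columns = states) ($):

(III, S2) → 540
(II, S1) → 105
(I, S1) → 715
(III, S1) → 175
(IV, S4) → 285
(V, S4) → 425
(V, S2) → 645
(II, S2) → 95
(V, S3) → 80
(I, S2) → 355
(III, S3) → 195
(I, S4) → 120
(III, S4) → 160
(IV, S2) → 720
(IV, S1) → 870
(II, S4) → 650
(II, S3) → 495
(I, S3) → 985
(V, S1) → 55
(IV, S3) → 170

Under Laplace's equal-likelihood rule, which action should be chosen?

Row averages: I=543.75, II=336.25, III=267.5, IV=511.25, V=301.25
Highest average = 543.75 → I.

I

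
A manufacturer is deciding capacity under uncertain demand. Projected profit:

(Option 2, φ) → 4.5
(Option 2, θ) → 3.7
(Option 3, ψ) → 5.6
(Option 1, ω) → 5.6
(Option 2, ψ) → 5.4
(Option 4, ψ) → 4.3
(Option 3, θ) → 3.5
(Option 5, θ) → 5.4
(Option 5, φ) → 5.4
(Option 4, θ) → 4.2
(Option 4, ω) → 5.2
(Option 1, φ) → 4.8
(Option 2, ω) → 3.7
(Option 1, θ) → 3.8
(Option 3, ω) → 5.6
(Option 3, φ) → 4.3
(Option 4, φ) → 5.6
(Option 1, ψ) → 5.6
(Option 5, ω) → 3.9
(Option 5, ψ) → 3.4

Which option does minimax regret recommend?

Option 4

Column bests: θ=5.4, φ=5.6, ψ=5.6, ω=5.6.
Option 1 regrets: 1.6, 0.8, 0.0, 0.0 → max 1.6
Option 2 regrets: 1.7, 1.1, 0.2, 1.9 → max 1.9
Option 3 regrets: 1.9, 1.3, 0.0, 0.0 → max 1.9
Option 4 regrets: 1.2, 0.0, 1.3, 0.4 → max 1.3
Option 5 regrets: 0.0, 0.2, 2.2, 1.7 → max 2.2
Smallest max regret = 1.3 → Option 4.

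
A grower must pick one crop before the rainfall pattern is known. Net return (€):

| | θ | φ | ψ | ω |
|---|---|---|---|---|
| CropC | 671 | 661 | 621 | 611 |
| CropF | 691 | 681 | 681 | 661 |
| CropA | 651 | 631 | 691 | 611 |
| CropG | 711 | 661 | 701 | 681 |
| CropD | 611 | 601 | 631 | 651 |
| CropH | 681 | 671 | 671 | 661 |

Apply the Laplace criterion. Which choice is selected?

Row averages: CropC=641, CropF=678.5, CropA=646, CropG=688.5, CropD=623.5, CropH=671
Highest average = 688.5 → CropG.

CropG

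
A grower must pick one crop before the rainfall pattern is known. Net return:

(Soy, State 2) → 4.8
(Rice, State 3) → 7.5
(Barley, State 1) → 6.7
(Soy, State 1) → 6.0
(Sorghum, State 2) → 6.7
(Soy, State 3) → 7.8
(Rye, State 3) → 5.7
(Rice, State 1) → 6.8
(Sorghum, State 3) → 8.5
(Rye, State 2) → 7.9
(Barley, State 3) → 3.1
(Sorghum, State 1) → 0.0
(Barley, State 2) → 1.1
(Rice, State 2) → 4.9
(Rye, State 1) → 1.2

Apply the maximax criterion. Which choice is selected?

Sorghum

Row maxima: Sorghum=8.5, Rye=7.9, Soy=7.8, Barley=6.7, Rice=7.5
Best best-case = 8.5 → Sorghum.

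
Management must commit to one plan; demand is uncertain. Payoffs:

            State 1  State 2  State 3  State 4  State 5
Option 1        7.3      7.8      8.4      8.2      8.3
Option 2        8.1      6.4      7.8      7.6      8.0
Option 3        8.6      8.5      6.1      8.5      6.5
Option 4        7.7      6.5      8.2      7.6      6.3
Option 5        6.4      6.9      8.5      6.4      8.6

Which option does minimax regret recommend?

Column bests: State 1=8.6, State 2=8.5, State 3=8.5, State 4=8.5, State 5=8.6.
Option 1 regrets: 1.3, 0.7, 0.1, 0.3, 0.3 → max 1.3
Option 2 regrets: 0.5, 2.1, 0.7, 0.9, 0.6 → max 2.1
Option 3 regrets: 0.0, 0.0, 2.4, 0.0, 2.1 → max 2.4
Option 4 regrets: 0.9, 2.0, 0.3, 0.9, 2.3 → max 2.3
Option 5 regrets: 2.2, 1.6, 0.0, 2.1, 0.0 → max 2.2
Smallest max regret = 1.3 → Option 1.

Option 1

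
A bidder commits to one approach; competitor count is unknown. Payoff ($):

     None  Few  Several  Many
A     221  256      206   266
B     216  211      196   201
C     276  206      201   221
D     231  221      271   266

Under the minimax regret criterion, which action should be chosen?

D

Column bests: None=276, Few=256, Several=271, Many=266.
A regrets: 55, 0, 65, 0 → max 65
B regrets: 60, 45, 75, 65 → max 75
C regrets: 0, 50, 70, 45 → max 70
D regrets: 45, 35, 0, 0 → max 45
Smallest max regret = 45 → D.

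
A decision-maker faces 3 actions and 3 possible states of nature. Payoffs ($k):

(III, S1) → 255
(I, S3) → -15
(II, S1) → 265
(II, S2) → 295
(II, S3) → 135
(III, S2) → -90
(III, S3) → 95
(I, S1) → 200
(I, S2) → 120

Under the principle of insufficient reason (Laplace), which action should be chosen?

Row averages: I=305/3, II=695/3, III=260/3
Highest average = 695/3 → II.

II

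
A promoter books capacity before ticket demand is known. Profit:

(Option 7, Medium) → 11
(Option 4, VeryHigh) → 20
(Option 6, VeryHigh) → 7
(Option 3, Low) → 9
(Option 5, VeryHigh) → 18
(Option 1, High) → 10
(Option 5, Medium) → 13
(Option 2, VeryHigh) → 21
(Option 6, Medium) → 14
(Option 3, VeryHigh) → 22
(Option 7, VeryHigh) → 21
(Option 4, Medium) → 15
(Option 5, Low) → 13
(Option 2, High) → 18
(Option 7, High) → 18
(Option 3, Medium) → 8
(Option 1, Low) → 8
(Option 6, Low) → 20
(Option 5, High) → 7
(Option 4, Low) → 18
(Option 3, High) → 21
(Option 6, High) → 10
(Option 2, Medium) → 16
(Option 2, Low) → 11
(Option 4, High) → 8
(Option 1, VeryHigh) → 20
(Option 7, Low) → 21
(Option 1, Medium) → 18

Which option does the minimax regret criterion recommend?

Column bests: Low=21, Medium=18, High=21, VeryHigh=22.
Option 1 regrets: 13, 0, 11, 2 → max 13
Option 2 regrets: 10, 2, 3, 1 → max 10
Option 3 regrets: 12, 10, 0, 0 → max 12
Option 4 regrets: 3, 3, 13, 2 → max 13
Option 5 regrets: 8, 5, 14, 4 → max 14
Option 6 regrets: 1, 4, 11, 15 → max 15
Option 7 regrets: 0, 7, 3, 1 → max 7
Smallest max regret = 7 → Option 7.

Option 7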